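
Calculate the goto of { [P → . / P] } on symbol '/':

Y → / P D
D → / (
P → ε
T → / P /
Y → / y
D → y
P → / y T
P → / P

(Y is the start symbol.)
{ [P → . / P], [P → . / y T], [P → .], [P → / . P] }

GOTO(I, '/') = CLOSURE({ [A → αX.β] : [A → α.Xβ] ∈ I, X = '/' })

Items with dot before '/', with the dot advanced:
  [P → . / P] → [P → / . P]
Closure of the advanced items:
  [P → / . P] has the dot before P: add [P → .], [P → . / y T], [P → . / P]

GOTO = { [P → . / P], [P → . / y T], [P → .], [P → / . P] }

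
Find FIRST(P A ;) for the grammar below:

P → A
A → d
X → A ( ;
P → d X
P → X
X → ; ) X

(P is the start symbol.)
FIRST sets of the non-terminals involved (from the grammar, by fixed-point iteration):
  FIRST(P) = { ';', 'd' }

To compute FIRST(P A ;), process the symbols left to right:
Symbol P is a non-terminal. Add FIRST(P) \ {ε} = { ';', 'd' }
P is not nullable (ε ∉ FIRST(P)), so stop here.
FIRST(P A ;) = { ';', 'd' }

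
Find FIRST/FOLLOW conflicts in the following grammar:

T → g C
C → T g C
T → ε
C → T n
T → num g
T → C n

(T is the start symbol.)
Yes. T → g C with FOLLOW(T) on { 'g' }; T → C n with FOLLOW(T) on { 'g', 'n' }

A FIRST/FOLLOW conflict occurs when a non-terminal N has a nullable alternative N → β (β ⇒* ε) and another alternative N → α with FIRST(α) ∩ FOLLOW(N) ≠ ∅: on such a lookahead the parser cannot decide between expanding α and letting N vanish via β.

Nullable non-terminals: T.
FIRST sets used below: FIRST(C) = { 'g', 'n', 'num' }

T: nullable alternative(s) T → ε; FOLLOW(T) = { $, 'g', 'n' }
  T → g C: FIRST \ {ε} = { 'g' } — overlaps FOLLOW(T) on { 'g' }: CONFLICT
  T → ε: FIRST \ {ε} = { } — this is the only nullable alternative, skip
  T → num g: FIRST \ {ε} = { 'num' } — disjoint from FOLLOW(T)
  T → C n: FIRST \ {ε} = { 'g', 'n', 'num' } — overlaps FOLLOW(T) on { 'g', 'n' }: CONFLICT

C has no nullable alternative, so no FIRST/FOLLOW check is needed there.

So the grammar has 2 FIRST/FOLLOW conflicts (marked CONFLICT above).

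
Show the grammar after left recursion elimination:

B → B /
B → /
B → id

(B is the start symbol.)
B → / B'
B → id B'
B' → / B'
B' → ε

B is directly left-recursive. The standard transformation for
  A → A α₁ | ... | A α_m | β₁ | ... | β_n
is
  A  → β₁ A' | ... | β_n A'
  A' → α₁ A' | ... | α_m A' | ε

B → / becomes B → / B'
B → id becomes B → id B'
B → B / becomes B' → / B'
Add B' → ε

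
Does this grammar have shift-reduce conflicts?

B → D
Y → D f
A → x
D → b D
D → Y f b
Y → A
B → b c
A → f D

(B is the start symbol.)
A shift-reduce conflict occurs when an LR(0) state has both:
  - a complete (reduce) item [A → α .] (dot at the end), and
  - a shift item [B → β . c γ] (dot before a terminal).

Augment with B' → B and build the canonical LR(0) collection (I0 = CLOSURE({[B' → . B]}), then GOTO on every symbol after a dot until no new states appear). It has 15 states:
  I0: { [A → . f D], [A → . x], [B → . D], [B → . b c], [B' → . B], [D → . Y f b], [D → . b D], [Y → . A], [Y → . D f] }  — shift
  I1: { [Y → A .] }  — reduce
  I2: { [B' → B .] }  — accept
  I3: { [B → D .], [Y → D . f] }  — shift, reduce
  I4: { [D → Y . f b] }  — shift
  I5: { [A → . f D], [A → . x], [B → b . c], [D → . Y f b], [D → . b D], [D → b . D], [Y → . A], [Y → . D f] }  — shift
  I6: { [A → . f D], [A → . x], [A → f . D], [D → . Y f b], [D → . b D], [Y → . A], [Y → . D f] }  — shift
  I7: { [A → x .] }  — reduce
  I8: { [A → f D .], [Y → D . f] }  — shift, reduce
  I9: { [A → . f D], [A → . x], [D → . Y f b], [D → . b D], [D → b . D], [Y → . A], [Y → . D f] }  — shift
  I10: { [D → b D .], [Y → D . f] }  — shift, reduce
  I11: { [Y → D f .] }  — reduce
  I12: { [B → b c .] }  — reduce
  I13: { [D → Y f . b] }  — shift
  I14: { [D → Y f b .] }  — reduce

I3 contains reduce item [B → D .] and shift item [Y → D . f] — shift-reduce conflict.
I8 contains reduce item [A → f D .] and shift item [Y → D . f] — shift-reduce conflict.
I10 contains reduce item [D → b D .] and shift item [Y → D . f] — shift-reduce conflict.

Answer: Yes — I3: [B → D .] vs [Y → D . f]; I8: [A → f D .] vs [Y → D . f]; I10: [D → b D .] vs [Y → D . f]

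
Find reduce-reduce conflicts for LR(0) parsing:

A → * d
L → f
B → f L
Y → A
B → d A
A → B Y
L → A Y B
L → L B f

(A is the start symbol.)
No reduce-reduce conflicts

A reduce-reduce conflict occurs when an LR(0) state has two complete items [A → α .] and [B → β .] — both call for a reduction, and with no lookahead the parser cannot choose between them.

Augment with A' → A and build the canonical LR(0) collection (I0 = CLOSURE({[A' → . A]}), then GOTO on every symbol after a dot until no new states appear). It has 17 states:
  I0: { [A → . * d], [A → . B Y], [A' → . A], [B → . d A], [B → . f L] }  — shift
  I1: { [A → * . d] }  — shift
  I2: { [A' → A .] }  — accept
  I3: { [A → . * d], [A → . B Y], [A → B . Y], [B → . d A], [B → . f L], [Y → . A] }  — shift
  I4: { [A → . * d], [A → . B Y], [B → . d A], [B → . f L], [B → d . A] }  — shift
  I5: { [A → . * d], [A → . B Y], [B → . d A], [B → . f L], [B → f . L], [L → . A Y B], [L → . L B f], [L → . f] }  — shift
  I6: { [A → . * d], [A → . B Y], [B → . d A], [B → . f L], [L → A . Y B], [Y → . A] }  — shift
  I7: { [B → . d A], [B → . f L], [B → f L .], [L → L . B f] }  — shift, reduce
  I8: { [A → . * d], [A → . B Y], [B → . d A], [B → . f L], [B → f . L], [L → . A Y B], [L → . L B f], [L → . f], [L → f .] }  — shift, reduce
  I9: { [L → L B . f] }  — shift
  I10: { [L → L B f .] }  — reduce
  I11: { [Y → A .] }  — reduce
  I12: { [B → . d A], [B → . f L], [L → A Y . B] }  — shift
  I13: { [L → A Y B .] }  — reduce
  I14: { [B → d A .] }  — reduce
  I15: { [A → B Y .] }  — reduce
  I16: { [A → * d .] }  — reduce

No state contains more than one complete item.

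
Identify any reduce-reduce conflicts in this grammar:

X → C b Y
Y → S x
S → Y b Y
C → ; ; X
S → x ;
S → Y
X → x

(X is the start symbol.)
Yes — I7: [S → Y .] vs [X → C b Y .]; I11: [S → Y .] vs [S → Y b Y .]

A reduce-reduce conflict occurs when an LR(0) state has two complete items [A → α .] and [B → β .] — both call for a reduction, and with no lookahead the parser cannot choose between them.

Augment with X' → X and build the canonical LR(0) collection (I0 = CLOSURE({[X' → . X]}), then GOTO on every symbol after a dot until no new states appear). It has 15 states:
  I0: { [C → . ; ; X], [X → . C b Y], [X → . x], [X' → . X] }  — shift
  I1: { [C → ; . ; X] }  — shift
  I2: { [X → C . b Y] }  — shift
  I3: { [X' → X .] }  — accept
  I4: { [X → x .] }  — reduce
  I5: { [S → . Y b Y], [S → . Y], [S → . x ;], [X → C b . Y], [Y → . S x] }  — shift
  I6: { [Y → S . x] }  — shift
  I7: { [S → Y . b Y], [S → Y .], [X → C b Y .] }  — shift, 2 reduces
  I8: { [S → x . ;] }  — shift
  I9: { [S → x ; .] }  — reduce
  I10: { [S → . Y b Y], [S → . Y], [S → . x ;], [S → Y b . Y], [Y → . S x] }  — shift
  I11: { [S → Y . b Y], [S → Y .], [S → Y b Y .] }  — shift, 2 reduces
  I12: { [Y → S x .] }  — reduce
  I13: { [C → . ; ; X], [C → ; ; . X], [X → . C b Y], [X → . x] }  — shift
  I14: { [C → ; ; X .] }  — reduce

I7 contains complete items [S → Y .], [X → C b Y .] — reduce-reduce conflict.
I11 contains complete items [S → Y .], [S → Y b Y .] — reduce-reduce conflict.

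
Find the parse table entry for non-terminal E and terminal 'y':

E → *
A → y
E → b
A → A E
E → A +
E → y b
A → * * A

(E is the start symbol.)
To find M[E, 'y'], we find productions for E where 'y' is in the predict set (PREDICT(N → α) = (FIRST(α) \ {ε}) ∪ (FOLLOW(N) if α ⇒* ε)).

Relevant sets:
  FIRST(A) = { '*', 'y' }

E → *: PREDICT = { '*' }
E → b: PREDICT = { 'b' }
E → A +: PREDICT = { '*', 'y' }
  'y' is in predict set, so this production goes in M[E, 'y']
E → y b: PREDICT = { 'y' }
  'y' is in predict set, so this production goes in M[E, 'y']

M[E, 'y'] = E → A +, E → y b  (a multiply-defined cell — the grammar is not LL(1))

Answer: E → A +, E → y b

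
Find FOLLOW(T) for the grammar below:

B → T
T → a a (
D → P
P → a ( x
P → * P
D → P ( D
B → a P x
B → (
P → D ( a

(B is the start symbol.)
{ $ }

To compute FOLLOW(T), find every occurrence of T on a right-hand side N → α T β: add FIRST(β) \ {ε}, and if β is empty or nullable also add FOLLOW(N). Iterate to a fixed point.

In B → T: T is at the end, add FOLLOW(B)

The FOLLOW sets referred to above (computed the same way, to a fixed point):
  FOLLOW(B) = { $ }

Taking the union: FOLLOW(T) = { $ }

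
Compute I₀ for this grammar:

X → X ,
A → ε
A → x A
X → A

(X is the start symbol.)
{ [A → . x A], [A → .], [X → . A], [X → . X ,], [X' → . X] }

First, augment the grammar with X' → X
I₀ = CLOSURE({ [X' → . X] }):
  [X' → . X] has the dot before X: add [X → . X ,], [X → . A]
  [X → . A] has the dot before A: add [A → .], [A → . x A]
No further items can be added.

I₀ = { [A → . x A], [A → .], [X → . A], [X → . X ,], [X' → . X] }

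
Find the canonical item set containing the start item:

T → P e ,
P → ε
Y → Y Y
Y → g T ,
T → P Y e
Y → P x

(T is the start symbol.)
{ [P → .], [T → . P Y e], [T → . P e ,], [T' → . T] }

First, augment the grammar with T' → T
I₀ = CLOSURE({ [T' → . T] }):
  [T' → . T] has the dot before T: add [T → . P e ,], [T → . P Y e]
  [T → . P e ,] has the dot before P: add [P → .]
No further items can be added.

I₀ = { [P → .], [T → . P Y e], [T → . P e ,], [T' → . T] }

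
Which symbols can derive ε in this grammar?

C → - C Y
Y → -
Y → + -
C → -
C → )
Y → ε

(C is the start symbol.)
{ 'Y' }

ε-productions: Y → ε
So Y is immediately nullable.
No further non-terminal can be added: every production for the remaining non-terminals contains a terminal or a non-nullable non-terminal.
Nullable = { 'Y' }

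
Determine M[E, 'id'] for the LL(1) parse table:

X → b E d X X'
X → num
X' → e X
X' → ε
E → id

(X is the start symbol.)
To find M[E, 'id'], we find productions for E where 'id' is in the predict set (PREDICT(N → α) = (FIRST(α) \ {ε}) ∪ (FOLLOW(N) if α ⇒* ε)).

E → id: PREDICT = { 'id' }
  'id' is in predict set, so this production goes in M[E, 'id']

M[E, 'id'] = E → id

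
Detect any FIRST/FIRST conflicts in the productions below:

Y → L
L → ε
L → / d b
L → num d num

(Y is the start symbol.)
A FIRST/FIRST conflict occurs when two productions N → α and N → β for the same non-terminal have FIRST(α) ∩ FIRST(β) ≠ ∅ (with ε ∈ FIRST of a nullable right-hand side, so two nullable alternatives also conflict).

Productions for L:
  L → ε: FIRST = { ε }
  L → / d b: FIRST = { '/' }
  L → num d num: FIRST = { 'num' }
Y has only one production, so no FIRST/FIRST conflict is possible there.

All alternatives of each non-terminal have pairwise disjoint FIRST sets.

Answer: No FIRST/FIRST conflicts.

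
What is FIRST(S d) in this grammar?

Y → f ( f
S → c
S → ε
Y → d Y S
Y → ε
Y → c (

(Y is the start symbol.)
FIRST sets of the non-terminals involved (from the grammar, by fixed-point iteration):
  FIRST(S) = { 'c', ε }

To compute FIRST(S d), process the symbols left to right:
Symbol S is a non-terminal. Add FIRST(S) \ {ε} = { 'c' }
S is nullable (ε ∈ FIRST(S)), continue to the next symbol.
Symbol d is a terminal. Add 'd' and stop.
FIRST(S d) = { 'c', 'd' }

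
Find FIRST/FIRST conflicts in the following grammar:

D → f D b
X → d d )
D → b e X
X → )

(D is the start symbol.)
Productions for D:
  D → f D b: FIRST = { 'f' }
  D → b e X: FIRST = { 'b' }
Productions for X:
  X → d d ): FIRST = { 'd' }
  X → ): FIRST = { ')' }

All alternatives of each non-terminal have pairwise disjoint FIRST sets.

Answer: No FIRST/FIRST conflicts.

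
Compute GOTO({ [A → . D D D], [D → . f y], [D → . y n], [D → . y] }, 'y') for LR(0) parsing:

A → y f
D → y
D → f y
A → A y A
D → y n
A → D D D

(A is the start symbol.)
{ [D → y . n], [D → y .] }

GOTO(I, 'y') = CLOSURE({ [A → αX.β] : [A → α.Xβ] ∈ I, X = 'y' })

Items with dot before 'y', with the dot advanced:
  [D → . y] → [D → y .]
  [D → . y n] → [D → y . n]
Closure adds nothing (no advanced item has the dot before a non-terminal).

GOTO = { [D → y . n], [D → y .] }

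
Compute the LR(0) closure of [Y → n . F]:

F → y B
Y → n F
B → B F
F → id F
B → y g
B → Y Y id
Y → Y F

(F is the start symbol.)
To compute CLOSURE, for each item [A → α.Bβ] where B is a non-terminal, add [B → .γ] for all productions B → γ; repeat for the newly added items until nothing changes.

Start with: [Y → n . F]
  [Y → n . F] has the dot before F: add [F → . y B], [F → . id F]
No further items can be added.

CLOSURE = { [F → . id F], [F → . y B], [Y → n . F] }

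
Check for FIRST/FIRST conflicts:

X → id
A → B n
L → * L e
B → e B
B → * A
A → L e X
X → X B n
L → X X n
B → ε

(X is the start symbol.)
Yes. X → id / X → X B n on { 'id' }; A → B n / A → L e X on { '*' }

A FIRST/FIRST conflict occurs when two productions N → α and N → β for the same non-terminal have FIRST(α) ∩ FIRST(β) ≠ ∅ (with ε ∈ FIRST of a nullable right-hand side, so two nullable alternatives also conflict).

FIRST sets of the non-terminals at (or reachable through a nullable prefix from) the front of some alternative:
  FIRST(X) = { 'id' }
  FIRST(B) = { '*', 'e', ε }
  FIRST(L) = { '*', 'id' }

Productions for X:
  X → id: FIRST = { 'id' }
  X → X B n: FIRST = { 'id' }
Productions for A:
  A → B n: FIRST = { '*', 'e', 'n' }
  A → L e X: FIRST = { '*', 'id' }
Productions for L:
  L → * L e: FIRST = { '*' }
  L → X X n: FIRST = { 'id' }
Productions for B:
  B → e B: FIRST = { 'e' }
  B → * A: FIRST = { '*' }
  B → ε: FIRST = { ε }

Conflict for X: X → id and X → X B n
  Overlap: { 'id' }
Conflict for A: A → B n and A → L e X
  Overlap: { '*' }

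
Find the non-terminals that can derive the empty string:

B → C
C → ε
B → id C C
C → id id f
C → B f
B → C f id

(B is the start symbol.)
A non-terminal is nullable if it can derive ε (the empty string): either it has an ε-production, or it has a production whose right-hand side consists entirely of nullable non-terminals.

ε-productions: C → ε
So C is immediately nullable.
B → C: every symbol on the right is nullable, so B is nullable too.
Every non-terminal is now nullable.
Nullable = { 'B', 'C' }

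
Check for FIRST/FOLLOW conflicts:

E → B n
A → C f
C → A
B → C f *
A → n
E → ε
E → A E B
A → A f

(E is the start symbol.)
Yes. E → B n with FOLLOW(E) on { 'n' }; E → A E B with FOLLOW(E) on { 'n' }

A FIRST/FOLLOW conflict occurs when a non-terminal N has a nullable alternative N → β (β ⇒* ε) and another alternative N → α with FIRST(α) ∩ FOLLOW(N) ≠ ∅: on such a lookahead the parser cannot decide between expanding α and letting N vanish via β.

Nullable non-terminals: E.
FIRST sets used below: FIRST(B) = { 'n' }, FIRST(A) = { 'n' }

E: nullable alternative(s) E → ε; FOLLOW(E) = { $, 'n' }
  E → B n: FIRST \ {ε} = { 'n' } — overlaps FOLLOW(E) on { 'n' }: CONFLICT
  E → ε: FIRST \ {ε} = { } — this is the only nullable alternative, skip
  E → A E B: FIRST \ {ε} = { 'n' } — overlaps FOLLOW(E) on { 'n' }: CONFLICT

A, B, C have no nullable alternative, so no FIRST/FOLLOW check is needed there.

So the grammar has 2 FIRST/FOLLOW conflicts (marked CONFLICT above).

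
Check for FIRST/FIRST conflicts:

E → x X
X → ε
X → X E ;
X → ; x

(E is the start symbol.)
A FIRST/FIRST conflict occurs when two productions N → α and N → β for the same non-terminal have FIRST(α) ∩ FIRST(β) ≠ ∅ (with ε ∈ FIRST of a nullable right-hand side, so two nullable alternatives also conflict).

FIRST sets of the non-terminals at (or reachable through a nullable prefix from) the front of some alternative:
  FIRST(X) = { ';', 'x', ε }
  FIRST(E) = { 'x' }

Productions for X:
  X → ε: FIRST = { ε }
  X → X E ;: FIRST = { ';', 'x' }
  X → ; x: FIRST = { ';' }
E has only one production, so no FIRST/FIRST conflict is possible there.

Conflict for X: X → X E ; and X → ; x
  Overlap: { ';' }

Answer: Yes. X → X E ';' / X → ';' x on { ';' }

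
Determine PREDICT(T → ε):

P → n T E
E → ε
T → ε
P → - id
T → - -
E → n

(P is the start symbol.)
{ $, 'n' }

PREDICT(T → ε) = (FIRST(RHS) \ {ε}) ∪ (FOLLOW(T) if ε ∈ FIRST(RHS), i.e. RHS ⇒* ε)
The right-hand side is ε (FIRST(ε) = { ε }), so the predict set is FOLLOW(T) = { $, 'n' }
PREDICT(T → ε) = { $, 'n' }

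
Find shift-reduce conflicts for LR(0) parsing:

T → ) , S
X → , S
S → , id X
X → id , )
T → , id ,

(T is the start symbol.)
A shift-reduce conflict occurs when an LR(0) state has both:
  - a complete (reduce) item [A → α .] (dot at the end), and
  - a shift item [B → β . c γ] (dot before a terminal).

Augment with T' → T and build the canonical LR(0) collection (I0 = CLOSURE({[T' → . T]}), then GOTO on every symbol after a dot until no new states appear). It has 16 states:
  I0: { [T → . ) , S], [T → . , id ,], [T' → . T] }  — shift
  I1: { [T → ) . , S] }  — shift
  I2: { [T → , . id ,] }  — shift
  I3: { [T' → T .] }  — accept
  I4: { [T → , id . ,] }  — shift
  I5: { [T → , id , .] }  — reduce
  I6: { [S → . , id X], [T → ) , . S] }  — shift
  I7: { [S → , . id X] }  — shift
  I8: { [T → ) , S .] }  — reduce
  I9: { [S → , id . X], [X → . , S], [X → . id , )] }  — shift
  I10: { [S → . , id X], [X → , . S] }  — shift
  I11: { [S → , id X .] }  — reduce
  I12: { [X → id . , )] }  — shift
  I13: { [X → id , . )] }  — shift
  I14: { [X → id , ) .] }  — reduce
  I15: { [X → , S .] }  — reduce

No state contains both a complete item and a shift item.

Answer: No shift-reduce conflicts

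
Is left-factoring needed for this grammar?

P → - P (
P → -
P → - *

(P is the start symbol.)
Yes, P has productions with common prefix '-'

Left-factoring is needed when two productions for the same non-terminal
share a common prefix on the right-hand side.

Productions for P:
  P → - P (
  P → -
  P → - *

Found common prefix '-' in productions for P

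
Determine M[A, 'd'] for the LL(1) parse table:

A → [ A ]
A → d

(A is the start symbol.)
To find M[A, 'd'], we find productions for A where 'd' is in the predict set (PREDICT(N → α) = (FIRST(α) \ {ε}) ∪ (FOLLOW(N) if α ⇒* ε)).

A → [ A ]: PREDICT = { '[' }
A → d: PREDICT = { 'd' }
  'd' is in predict set, so this production goes in M[A, 'd']

M[A, 'd'] = A → d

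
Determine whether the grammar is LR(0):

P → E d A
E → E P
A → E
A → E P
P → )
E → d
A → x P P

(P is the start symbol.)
No. Shift-reduce conflict between [E → d .] and [A → . x P P]

A grammar is LR(0) if no state in the canonical LR(0) collection has:
  - both a shift item (dot before a terminal) and a complete item (shift-reduce conflict), or
  - two or more complete items (reduce-reduce conflict; the accept item [P' → P .] counts as a complete item here).

Augment with P' → P and build the canonical LR(0) collection (I0 = CLOSURE({[P' → . P]}), then GOTO on every symbol after a dot until no new states appear). It has 13 states:
  I0: { [E → . E P], [E → . d], [P → . )], [P → . E d A], [P' → . P] }  — shift
  I1: { [P → ) .] }  — reduce
  I2: { [E → . E P], [E → . d], [E → E . P], [P → . )], [P → . E d A], [P → E . d A] }  — shift
  I3: { [P' → P .] }  — accept
  I4: { [E → d .] }  — reduce
  I5: { [E → E P .] }  — reduce
  I6: { [A → . E P], [A → . E], [A → . x P P], [E → . E P], [E → . d], [E → d .], [P → E d . A] }  — shift, reduce
  I7: { [P → E d A .] }  — reduce
  I8: { [A → E . P], [A → E .], [E → . E P], [E → . d], [E → E . P], [P → . )], [P → . E d A] }  — shift, reduce
  I9: { [A → x . P P], [E → . E P], [E → . d], [P → . )], [P → . E d A] }  — shift
  I10: { [A → x P . P], [E → . E P], [E → . d], [P → . )], [P → . E d A] }  — shift
  I11: { [A → x P P .] }  — reduce
  I12: { [A → E P .], [E → E P .] }  — 2 reduces

Conflict in state I6:
  Shift-reduce conflict between [E → d .] and [A → . x P P]
So the grammar is NOT LR(0).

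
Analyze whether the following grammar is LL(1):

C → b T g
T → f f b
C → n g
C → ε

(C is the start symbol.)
Relevant sets:
  FOLLOW(C) = { $ }

For C:
  PREDICT(C → b T g) = { 'b' }
  PREDICT(C → n g) = { 'n' }
  PREDICT(C → ε) = { $ }
T has a single production, so nothing to check there.

All predict sets are disjoint. The grammar IS LL(1).

Answer: Yes, the grammar is LL(1).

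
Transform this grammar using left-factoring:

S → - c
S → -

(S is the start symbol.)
Left-factoring transforms A → αβ₁ | αβ₂ into A → αA' and A' → β₁ | β₂
(α is the longest common prefix among the alternatives). Repeat until
no nonterminal has two alternatives with a common prefix.

Round 1: S has alternatives sharing prefix '-'. Introduce S': S → - S'
  Add: S' → c
  Add: S' → ε

No remaining common prefixes — done.

Resulting grammar:
S → - S'
S' → c
S' → ε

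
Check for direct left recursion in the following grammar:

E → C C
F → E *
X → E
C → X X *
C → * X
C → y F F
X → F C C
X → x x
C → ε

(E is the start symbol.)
E → C C: starts with C
F → E *: starts with E
X → E: starts with E
C → X X *: starts with X
C → * X: starts with '*'
C → y F F: starts with y
X → F C C: starts with F
X → x x: starts with x
C → ε: starts with ε

No direct left recursion found.

Answer: No direct left recursion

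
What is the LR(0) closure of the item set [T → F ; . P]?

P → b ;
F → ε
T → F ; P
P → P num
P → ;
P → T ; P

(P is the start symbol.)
{ [F → .], [P → . ;], [P → . P num], [P → . T ; P], [P → . b ;], [T → . F ; P], [T → F ; . P] }

Start with: [T → F ; . P]
  [T → F ; . P] has the dot before P: add [P → . b ;], [P → . P num], [P → . ;], [P → . T ; P]
  [P → . T ; P] has the dot before T: add [T → . F ; P]
  [T → . F ; P] has the dot before F: add [F → .]
No further items can be added.

CLOSURE = { [F → .], [P → . ;], [P → . P num], [P → . T ; P], [P → . b ;], [T → . F ; P], [T → F ; . P] }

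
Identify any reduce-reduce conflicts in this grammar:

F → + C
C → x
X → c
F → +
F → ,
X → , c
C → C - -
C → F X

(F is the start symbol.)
No reduce-reduce conflicts

Augment with F' → F and build the canonical LR(0) collection (I0 = CLOSURE({[F' → . F]}), then GOTO on every symbol after a dot until no new states appear). It has 13 states:
  I0: { [F → . + C], [F → . +], [F → . ,], [F' → . F] }  — shift
  I1: { [C → . C - -], [C → . F X], [C → . x], [F → + . C], [F → + .], [F → . + C], [F → . +], [F → . ,] }  — shift, reduce
  I2: { [F → , .] }  — reduce
  I3: { [F' → F .] }  — accept
  I4: { [C → C . - -], [F → + C .] }  — shift, reduce
  I5: { [C → F . X], [X → . , c], [X → . c] }  — shift
  I6: { [C → x .] }  — reduce
  I7: { [X → , . c] }  — shift
  I8: { [C → F X .] }  — reduce
  I9: { [X → c .] }  — reduce
  I10: { [X → , c .] }  — reduce
  I11: { [C → C - . -] }  — shift
  I12: { [C → C - - .] }  — reduce

No state contains more than one complete item.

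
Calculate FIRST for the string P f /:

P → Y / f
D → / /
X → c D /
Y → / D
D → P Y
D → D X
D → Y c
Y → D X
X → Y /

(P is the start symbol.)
{ '/' }

FIRST sets of the non-terminals involved (from the grammar, by fixed-point iteration):
  FIRST(P) = { '/' }

To compute FIRST(P f /), process the symbols left to right:
Symbol P is a non-terminal. Add FIRST(P) \ {ε} = { '/' }
P is not nullable (ε ∉ FIRST(P)), so stop here.
FIRST(P f /) = { '/' }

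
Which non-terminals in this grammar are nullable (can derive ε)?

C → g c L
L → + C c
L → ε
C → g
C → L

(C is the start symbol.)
{ 'C', 'L' }

ε-productions: L → ε
So L is immediately nullable.
C → L: every symbol on the right is nullable, so C is nullable too.
Every non-terminal is now nullable.
Nullable = { 'C', 'L' }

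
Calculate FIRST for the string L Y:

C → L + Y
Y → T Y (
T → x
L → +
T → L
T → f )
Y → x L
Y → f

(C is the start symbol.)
FIRST sets of the non-terminals involved (from the grammar, by fixed-point iteration):
  FIRST(L) = { '+' }

To compute FIRST(L Y), process the symbols left to right:
Symbol L is a non-terminal. Add FIRST(L) \ {ε} = { '+' }
L is not nullable (ε ∉ FIRST(L)), so stop here.
FIRST(L Y) = { '+' }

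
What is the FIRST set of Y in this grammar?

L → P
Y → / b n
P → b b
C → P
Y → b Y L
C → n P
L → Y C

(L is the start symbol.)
{ '/', 'b' }

To compute FIRST(Y), examine every production with Y on the left-hand side, reading each right-hand side left to right until a non-nullable symbol is reached.

From Y → / b n:
  - '/' is a terminal: add '/' and stop
From Y → b Y L:
  - b is a terminal: add 'b' and stop

Collecting: FIRST(Y) = { '/', 'b' }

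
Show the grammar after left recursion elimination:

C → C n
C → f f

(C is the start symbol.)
C is directly left-recursive. The standard transformation for
  A → A α₁ | ... | A α_m | β₁ | ... | β_n
is
  A  → β₁ A' | ... | β_n A'
  A' → α₁ A' | ... | α_m A' | ε

C → f f becomes C → f f C'
C → C n becomes C' → n C'
Add C' → ε

Resulting grammar:
C → f f C'
C' → n C'
C' → ε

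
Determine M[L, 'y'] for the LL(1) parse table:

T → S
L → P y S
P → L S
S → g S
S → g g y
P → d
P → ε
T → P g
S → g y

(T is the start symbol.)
L → P y S

To find M[L, 'y'], we find productions for L where 'y' is in the predict set (PREDICT(N → α) = (FIRST(α) \ {ε}) ∪ (FOLLOW(N) if α ⇒* ε)).

Relevant sets:
  FIRST(P) = { 'd', 'y', ε }

L → P y S: PREDICT = { 'd', 'y' }
  'y' is in predict set, so this production goes in M[L, 'y']

M[L, 'y'] = L → P y S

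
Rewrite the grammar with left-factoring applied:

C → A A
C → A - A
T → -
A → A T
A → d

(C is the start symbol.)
C → A C'
C' → A
C' → - A
T → -
A → A T
A → d

Left-factoring transforms A → αβ₁ | αβ₂ into A → αA' and A' → β₁ | β₂
(α is the longest common prefix among the alternatives). Repeat until
no nonterminal has two alternatives with a common prefix.

Round 1: C has alternatives sharing prefix 'A'. Introduce C': C → A C'
  Add: C' → A
  Add: C' → - A

No remaining common prefixes — done.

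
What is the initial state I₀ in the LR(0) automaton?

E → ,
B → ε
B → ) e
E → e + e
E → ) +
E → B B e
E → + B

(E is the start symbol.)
{ [B → . ) e], [B → .], [E → . ) +], [E → . + B], [E → . ,], [E → . B B e], [E → . e + e], [E' → . E] }

First, augment the grammar with E' → E
I₀ = CLOSURE({ [E' → . E] }):
  [E' → . E] has the dot before E: add [E → . ,], [E → . e + e], [E → . ) +], [E → . B B e], [E → . + B]
  [E → . B B e] has the dot before B: add [B → .], [B → . ) e]
No further items can be added.

I₀ = { [B → . ) e], [B → .], [E → . ) +], [E → . + B], [E → . ,], [E → . B B e], [E → . e + e], [E' → . E] }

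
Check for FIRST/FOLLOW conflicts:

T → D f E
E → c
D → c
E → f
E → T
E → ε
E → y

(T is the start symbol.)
Nullable non-terminals: E.
FIRST sets used below: FIRST(T) = { 'c' }

E: nullable alternative(s) E → ε; FOLLOW(E) = { $ }
  E → c: FIRST \ {ε} = { 'c' } — disjoint from FOLLOW(E)
  E → f: FIRST \ {ε} = { 'f' } — disjoint from FOLLOW(E)
  E → T: FIRST \ {ε} = { 'c' } — disjoint from FOLLOW(E)
  E → ε: FIRST \ {ε} = { } — this is the only nullable alternative, skip
  E → y: FIRST \ {ε} = { 'y' } — disjoint from FOLLOW(E)

D, T have no nullable alternative, so no FIRST/FOLLOW check is needed there.

No FIRST/FOLLOW conflicts found.

Answer: No FIRST/FOLLOW conflicts.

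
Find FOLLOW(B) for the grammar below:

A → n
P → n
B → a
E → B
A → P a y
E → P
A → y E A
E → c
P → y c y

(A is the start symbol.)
To compute FOLLOW(B), find every occurrence of B on a right-hand side N → α B β: add FIRST(β) \ {ε}, and if β is empty or nullable also add FOLLOW(N). Iterate to a fixed point.

In E → B: B is at the end, add FOLLOW(E)

The FOLLOW sets referred to above (computed the same way, to a fixed point):
  FOLLOW(E) = { 'n', 'y' }

Taking the union: FOLLOW(B) = { 'n', 'y' }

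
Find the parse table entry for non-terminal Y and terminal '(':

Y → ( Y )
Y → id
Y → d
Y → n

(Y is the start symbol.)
Y → ( Y )

To find M[Y, '('], we find productions for Y where '(' is in the predict set (PREDICT(N → α) = (FIRST(α) \ {ε}) ∪ (FOLLOW(N) if α ⇒* ε)).

Y → ( Y ): PREDICT = { '(' }
  '(' is in predict set, so this production goes in M[Y, '(']
Y → id: PREDICT = { 'id' }
Y → d: PREDICT = { 'd' }
Y → n: PREDICT = { 'n' }

M[Y, '('] = Y → ( Y )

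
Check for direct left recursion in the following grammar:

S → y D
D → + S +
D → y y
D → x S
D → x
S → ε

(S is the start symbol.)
S → y D: starts with y
D → + S +: starts with '+'
D → y y: starts with y
D → x S: starts with x
D → x: starts with x
S → ε: starts with ε

No direct left recursion found.

Answer: No direct left recursion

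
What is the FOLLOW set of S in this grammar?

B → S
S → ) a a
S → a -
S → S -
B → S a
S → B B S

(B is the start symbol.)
{ $, ')', '-', 'a' }

In B → S: S is at the end, add FOLLOW(B)
In S → S -: S is followed by '-', add FIRST('-') \ {ε} = { '-' }
In B → S a: S is followed by a, add FIRST(a) \ {ε} = { 'a' }
In S → B B S: S is at the end; this adds FOLLOW(S) to itself — nothing new

The FOLLOW sets referred to above (computed the same way, to a fixed point):
  FOLLOW(B) = { $, ')', 'a' }

Taking the union: FOLLOW(S) = { $, ')', '-', 'a' }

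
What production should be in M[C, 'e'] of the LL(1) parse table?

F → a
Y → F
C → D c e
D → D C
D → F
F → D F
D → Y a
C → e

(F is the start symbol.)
To find M[C, 'e'], we find productions for C where 'e' is in the predict set (PREDICT(N → α) = (FIRST(α) \ {ε}) ∪ (FOLLOW(N) if α ⇒* ε)).

Relevant sets:
  FIRST(D) = { 'a' }

C → D c e: PREDICT = { 'a' }
C → e: PREDICT = { 'e' }
  'e' is in predict set, so this production goes in M[C, 'e']

M[C, 'e'] = C → e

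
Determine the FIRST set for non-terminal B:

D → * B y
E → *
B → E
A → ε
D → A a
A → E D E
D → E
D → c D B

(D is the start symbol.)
To compute FIRST(B), examine every production with B on the left-hand side, reading each right-hand side left to right until a non-nullable symbol is reached.

FIRST sets of the other non-terminals involved (by the same procedure, iterated to a fixed point):
  FIRST(E) = { '*' }

From B → E:
  - E is a non-terminal: add FIRST(E) \ {ε} = { '*' }
    E is not nullable, so stop

Collecting: FIRST(B) = { '*' }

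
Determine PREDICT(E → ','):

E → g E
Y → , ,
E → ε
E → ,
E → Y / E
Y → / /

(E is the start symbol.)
{ ',' }

PREDICT(E → ',') = (FIRST(RHS) \ {ε}) ∪ (FOLLOW(E) if ε ∈ FIRST(RHS), i.e. RHS ⇒* ε)
FIRST(',') = { ',' }
ε ∉ FIRST(','), so FOLLOW(E) is not added.
PREDICT(E → ',') = { ',' }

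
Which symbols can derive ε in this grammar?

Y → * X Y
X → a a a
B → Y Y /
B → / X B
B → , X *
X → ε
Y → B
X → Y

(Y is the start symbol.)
{ 'X' }

A non-terminal is nullable if it can derive ε (the empty string): either it has an ε-production, or it has a production whose right-hand side consists entirely of nullable non-terminals.

ε-productions: X → ε
So X is immediately nullable.
No further non-terminal can be added: every production for the remaining non-terminals contains a terminal or a non-nullable non-terminal.
Nullable = { 'X' }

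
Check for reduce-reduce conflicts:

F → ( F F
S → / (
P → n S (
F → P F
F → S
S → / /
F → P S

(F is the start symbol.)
A reduce-reduce conflict occurs when an LR(0) state has two complete items [A → α .] and [B → β .] — both call for a reduction, and with no lookahead the parser cannot choose between them.

Augment with F' → F and build the canonical LR(0) collection (I0 = CLOSURE({[F' → . F]}), then GOTO on every symbol after a dot until no new states appear). It has 15 states:
  I0: { [F → . ( F F], [F → . P F], [F → . P S], [F → . S], [F' → . F], [P → . n S (], [S → . / (], [S → . / /] }  — shift
  I1: { [F → ( . F F], [F → . ( F F], [F → . P F], [F → . P S], [F → . S], [P → . n S (], [S → . / (], [S → . / /] }  — shift
  I2: { [S → / . (], [S → / . /] }  — shift
  I3: { [F' → F .] }  — accept
  I4: { [F → . ( F F], [F → . P F], [F → . P S], [F → . S], [F → P . F], [F → P . S], [P → . n S (], [S → . / (], [S → . / /] }  — shift
  I5: { [F → S .] }  — reduce
  I6: { [P → n . S (], [S → . / (], [S → . / /] }  — shift
  I7: { [P → n S . (] }  — shift
  I8: { [P → n S ( .] }  — reduce
  I9: { [F → P F .] }  — reduce
  I10: { [F → P S .], [F → S .] }  — 2 reduces
  I11: { [S → / ( .] }  — reduce
  I12: { [S → / / .] }  — reduce
  I13: { [F → ( F . F], [F → . ( F F], [F → . P F], [F → . P S], [F → . S], [P → . n S (], [S → . / (], [S → . / /] }  — shift
  I14: { [F → ( F F .] }  — reduce

I10 contains complete items [F → P S .], [F → S .] — reduce-reduce conflict.

Answer: Yes — I10: [F → P S .] vs [F → S .]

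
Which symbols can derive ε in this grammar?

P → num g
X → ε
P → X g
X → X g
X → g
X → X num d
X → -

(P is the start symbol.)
{ 'X' }

A non-terminal is nullable if it can derive ε (the empty string): either it has an ε-production, or it has a production whose right-hand side consists entirely of nullable non-terminals.

ε-productions: X → ε
So X is immediately nullable.
No further non-terminal can be added: every production for the remaining non-terminals contains a terminal or a non-nullable non-terminal.
Nullable = { 'X' }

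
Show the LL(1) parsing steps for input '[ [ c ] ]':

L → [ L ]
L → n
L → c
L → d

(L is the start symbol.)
LL(1) parsing maintains a stack (initially the start symbol over $) and the input. At each step: if the stack top is a terminal, match it against the current input token; if it is a non-terminal N, replace it with the RHS of M[N, lookahead] (the unique production whose predict set contains the lookahead).

Stack is shown with the top on the left.

Stack      Input        Action
------------------------------
L $        [ [ c ] ] $  output L → [ L ]
[ L ] $    [ [ c ] ] $  match '['
L ] $      [ c ] ] $    output L → [ L ]
[ L ] ] $  [ c ] ] $    match '['
L ] ] $    c ] ] $      output L → c
c ] ] $    c ] ] $      match 'c'
] ] $      ] ] $        match ']'
] $        ] $          match ']'
$          $            accept

The string is accepted.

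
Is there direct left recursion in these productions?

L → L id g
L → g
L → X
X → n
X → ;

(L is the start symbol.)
Direct left recursion occurs when N → N α for some non-terminal N (the right-hand side begins with the left-hand side itself).

L → L id g: LEFT RECURSIVE (starts with L)
L → g: starts with g
L → X: starts with X
X → n: starts with n
X → ;: starts with ';'

The grammar has direct left recursion on: L.

Answer: Yes, L is left-recursive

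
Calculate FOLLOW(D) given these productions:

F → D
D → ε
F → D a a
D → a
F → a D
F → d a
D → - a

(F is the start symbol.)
To compute FOLLOW(D), find every occurrence of D on a right-hand side N → α D β: add FIRST(β) \ {ε}, and if β is empty or nullable also add FOLLOW(N). Iterate to a fixed point.

In F → D: D is at the end, add FOLLOW(F)
In F → D a a: D is followed by a a, add FIRST(a a) \ {ε} = { 'a' }
In F → a D: D is at the end, add FOLLOW(F)

The FOLLOW sets referred to above (computed the same way, to a fixed point):
  FOLLOW(F) = { $ }

Taking the union: FOLLOW(D) = { $, 'a' }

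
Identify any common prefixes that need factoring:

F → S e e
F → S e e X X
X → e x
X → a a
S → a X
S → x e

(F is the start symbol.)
Left-factoring is needed when two productions for the same non-terminal
share a common prefix on the right-hand side.

Productions for F:
  F → S e e
  F → S e e X X
Productions for X:
  X → e x
  X → a a
Productions for S:
  S → a X
  S → x e

Found common prefix 'S e e' in productions for F

Answer: Yes, F has productions with common prefix 'S e e'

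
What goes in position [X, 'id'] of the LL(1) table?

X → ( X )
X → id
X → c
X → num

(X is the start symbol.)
To find M[X, 'id'], we find productions for X where 'id' is in the predict set (PREDICT(N → α) = (FIRST(α) \ {ε}) ∪ (FOLLOW(N) if α ⇒* ε)).

X → ( X ): PREDICT = { '(' }
X → id: PREDICT = { 'id' }
  'id' is in predict set, so this production goes in M[X, 'id']
X → c: PREDICT = { 'c' }
X → num: PREDICT = { 'num' }

M[X, 'id'] = X → id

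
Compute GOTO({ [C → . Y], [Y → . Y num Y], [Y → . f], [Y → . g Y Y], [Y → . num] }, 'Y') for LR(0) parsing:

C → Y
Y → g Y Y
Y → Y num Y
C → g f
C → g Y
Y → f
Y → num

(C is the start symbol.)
{ [C → Y .], [Y → Y . num Y] }

GOTO(I, 'Y') = CLOSURE({ [A → αX.β] : [A → α.Xβ] ∈ I, X = 'Y' })

Items with dot before 'Y', with the dot advanced:
  [C → . Y] → [C → Y .]
  [Y → . Y num Y] → [Y → Y . num Y]
Closure adds nothing (no advanced item has the dot before a non-terminal).

GOTO = { [C → Y .], [Y → Y . num Y] }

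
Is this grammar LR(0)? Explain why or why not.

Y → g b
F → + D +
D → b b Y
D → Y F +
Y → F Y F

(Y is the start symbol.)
Augment with Y' → Y and build the canonical LR(0) collection (I0 = CLOSURE({[Y' → . Y]}), then GOTO on every symbol after a dot until no new states appear). It has 16 states:
  I0: { [F → . + D +], [Y → . F Y F], [Y → . g b], [Y' → . Y] }  — shift
  I1: { [D → . Y F +], [D → . b b Y], [F → + . D +], [F → . + D +], [Y → . F Y F], [Y → . g b] }  — shift
  I2: { [F → . + D +], [Y → . F Y F], [Y → . g b], [Y → F . Y F] }  — shift
  I3: { [Y' → Y .] }  — accept
  I4: { [Y → g . b] }  — shift
  I5: { [Y → g b .] }  — reduce
  I6: { [F → . + D +], [Y → F Y . F] }  — shift
  I7: { [Y → F Y F .] }  — reduce
  I8: { [F → + D . +] }  — shift
  I9: { [D → Y . F +], [F → . + D +] }  — shift
  I10: { [D → b . b Y] }  — shift
  I11: { [D → b b . Y], [F → . + D +], [Y → . F Y F], [Y → . g b] }  — shift
  I12: { [D → b b Y .] }  — reduce
  I13: { [D → Y F . +] }  — shift
  I14: { [D → Y F + .] }  — reduce
  I15: { [F → + D + .] }  — reduce

Every state is either a pure shift/goto state or contains exactly one complete item and nothing to shift — no conflicts. The grammar is LR(0).

Answer: Yes, the grammar is LR(0)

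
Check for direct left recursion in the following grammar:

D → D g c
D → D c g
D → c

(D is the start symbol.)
Direct left recursion occurs when N → N α for some non-terminal N (the right-hand side begins with the left-hand side itself).

D → D g c: LEFT RECURSIVE (starts with D)
D → D c g: LEFT RECURSIVE (starts with D)
D → c: starts with c

The grammar has direct left recursion on: D.

Answer: Yes, D is left-recursive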